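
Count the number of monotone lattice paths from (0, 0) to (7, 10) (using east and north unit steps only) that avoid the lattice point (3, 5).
Number of paths = 12392

Total paths from (0, 0) to (7, 10): C(17, 7) = 19448. Paths through (3, 5): (paths (0, 0) → (3, 5)) × (paths (3, 5) → (7, 10)) = C(8, 3) · C(9, 4) = 56 · 126 = 7056. Avoidance count = 19448 − 7056 = 12392.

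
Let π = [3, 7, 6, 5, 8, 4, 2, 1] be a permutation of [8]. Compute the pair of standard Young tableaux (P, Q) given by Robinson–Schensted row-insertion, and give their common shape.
P = [1, 4, 8] / [2] / [3] / [5] / [6] / [7];  Q = [1, 2, 5] / [3] / [4] / [6] / [7] / [8];  common shape = (3, 1, 1, 1, 1, 1)

Row-insert the values π_1, π_2, … into P one at a time, bumping the leftmost entry strictly greater than the inserted value down to the next row. The recording tableau Q records, in position (i, j), the step at which that cell was added to P.
  Insert 3 (step 1): P = [3];  Q = [1]
  Insert 7 (step 2): P = [3, 7];  Q = [1, 2]
  Insert 6 (step 3): P = [3, 6] / [7];  Q = [1, 2] / [3]
  Insert 5 (step 4): P = [3, 5] / [6] / [7];  Q = [1, 2] / [3] / [4]
  Insert 8 (step 5): P = [3, 5, 8] / [6] / [7];  Q = [1, 2, 5] / [3] / [4]
  Insert 4 (step 6): P = [3, 4, 8] / [5] / [6] / [7];  Q = [1, 2, 5] / [3] / [4] / [6]
  Insert 2 (step 7): P = [2, 4, 8] / [3] / [5] / [6] / [7];  Q = [1, 2, 5] / [3] / [4] / [6] / [7]
  Insert 1 (step 8): P = [1, 4, 8] / [2] / [3] / [5] / [6] / [7];  Q = [1, 2, 5] / [3] / [4] / [6] / [7] / [8]
Final shape: (3, 1, 1, 1, 1, 1).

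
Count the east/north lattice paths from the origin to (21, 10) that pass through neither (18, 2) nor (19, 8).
Number of paths = 31008345

Inclusion–exclusion. Total paths: C(31, 21) = 44352165. Through P₁: C(20, 18)·C(11, 3) = 31350. Through P₂: C(27, 19)·C(4, 2) = 13320450. Since P₁ is strictly southwest of P₂, a monotone path through both must visit P₁ then P₂; paths through both = C(20, 18)·C(7, 1)·C(4, 2) = 7980. Avoid both = 44352165 − 31350 − 13320450 + 7980 = 31008345.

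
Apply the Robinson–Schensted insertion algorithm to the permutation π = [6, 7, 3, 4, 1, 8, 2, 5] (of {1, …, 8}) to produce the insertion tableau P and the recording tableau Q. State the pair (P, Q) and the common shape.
P = [1, 2, 5] / [3, 4, 8] / [6, 7];  Q = [1, 2, 6] / [3, 4, 8] / [5, 7];  common shape = (3, 3, 2)

Row-insert the values π_1, π_2, … into P one at a time, bumping the leftmost entry strictly greater than the inserted value down to the next row. The recording tableau Q records, in position (i, j), the step at which that cell was added to P.
  Insert 6 (step 1): P = [6];  Q = [1]
  Insert 7 (step 2): P = [6, 7];  Q = [1, 2]
  Insert 3 (step 3): P = [3, 7] / [6];  Q = [1, 2] / [3]
  Insert 4 (step 4): P = [3, 4] / [6, 7];  Q = [1, 2] / [3, 4]
  Insert 1 (step 5): P = [1, 4] / [3, 7] / [6];  Q = [1, 2] / [3, 4] / [5]
  Insert 8 (step 6): P = [1, 4, 8] / [3, 7] / [6];  Q = [1, 2, 6] / [3, 4] / [5]
  Insert 2 (step 7): P = [1, 2, 8] / [3, 4] / [6, 7];  Q = [1, 2, 6] / [3, 4] / [5, 7]
  Insert 5 (step 8): P = [1, 2, 5] / [3, 4, 8] / [6, 7];  Q = [1, 2, 6] / [3, 4, 8] / [5, 7]
Final shape: (3, 3, 2).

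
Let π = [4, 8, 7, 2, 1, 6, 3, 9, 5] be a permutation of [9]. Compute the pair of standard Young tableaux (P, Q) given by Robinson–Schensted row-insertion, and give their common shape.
P = [1, 3, 5] / [2, 6, 9] / [4, 7] / [8];  Q = [1, 2, 8] / [3, 6, 9] / [4, 7] / [5];  common shape = (3, 3, 2, 1)

Row-insert the values π_1, π_2, … into P one at a time, bumping the leftmost entry strictly greater than the inserted value down to the next row. The recording tableau Q records, in position (i, j), the step at which that cell was added to P.
  Insert 4 (step 1): P = [4];  Q = [1]
  Insert 8 (step 2): P = [4, 8];  Q = [1, 2]
  Insert 7 (step 3): P = [4, 7] / [8];  Q = [1, 2] / [3]
  Insert 2 (step 4): P = [2, 7] / [4] / [8];  Q = [1, 2] / [3] / [4]
  Insert 1 (step 5): P = [1, 7] / [2] / [4] / [8];  Q = [1, 2] / [3] / [4] / [5]
  Insert 6 (step 6): P = [1, 6] / [2, 7] / [4] / [8];  Q = [1, 2] / [3, 6] / [4] / [5]
  Insert 3 (step 7): P = [1, 3] / [2, 6] / [4, 7] / [8];  Q = [1, 2] / [3, 6] / [4, 7] / [5]
  Insert 9 (step 8): P = [1, 3, 9] / [2, 6] / [4, 7] / [8];  Q = [1, 2, 8] / [3, 6] / [4, 7] / [5]
  Insert 5 (step 9): P = [1, 3, 5] / [2, 6, 9] / [4, 7] / [8];  Q = [1, 2, 8] / [3, 6, 9] / [4, 7] / [5]
Final shape: (3, 3, 2, 1).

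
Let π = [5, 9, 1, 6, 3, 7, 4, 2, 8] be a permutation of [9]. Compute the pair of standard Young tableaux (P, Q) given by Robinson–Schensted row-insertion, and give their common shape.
P = [1, 2, 4, 8] / [3, 6, 7] / [5] / [9];  Q = [1, 2, 6, 9] / [3, 4, 7] / [5] / [8];  common shape = (4, 3, 1, 1)

Row-insert the values π_1, π_2, … into P one at a time, bumping the leftmost entry strictly greater than the inserted value down to the next row. The recording tableau Q records, in position (i, j), the step at which that cell was added to P.
  Insert 5 (step 1): P = [5];  Q = [1]
  Insert 9 (step 2): P = [5, 9];  Q = [1, 2]
  Insert 1 (step 3): P = [1, 9] / [5];  Q = [1, 2] / [3]
  Insert 6 (step 4): P = [1, 6] / [5, 9];  Q = [1, 2] / [3, 4]
  Insert 3 (step 5): P = [1, 3] / [5, 6] / [9];  Q = [1, 2] / [3, 4] / [5]
  Insert 7 (step 6): P = [1, 3, 7] / [5, 6] / [9];  Q = [1, 2, 6] / [3, 4] / [5]
  Insert 4 (step 7): P = [1, 3, 4] / [5, 6, 7] / [9];  Q = [1, 2, 6] / [3, 4, 7] / [5]
  Insert 2 (step 8): P = [1, 2, 4] / [3, 6, 7] / [5] / [9];  Q = [1, 2, 6] / [3, 4, 7] / [5] / [8]
  Insert 8 (step 9): P = [1, 2, 4, 8] / [3, 6, 7] / [5] / [9];  Q = [1, 2, 6, 9] / [3, 4, 7] / [5] / [8]
Final shape: (4, 3, 1, 1).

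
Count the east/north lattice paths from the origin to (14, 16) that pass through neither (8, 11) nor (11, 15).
Number of paths = 90180631

Inclusion–exclusion. Total paths: C(30, 14) = 145422675. Through P₁: C(19, 8)·C(11, 6) = 34918884. Through P₂: C(26, 11)·C(4, 3) = 30904640. Since P₁ is strictly southwest of P₂, a monotone path through both must visit P₁ then P₂; paths through both = C(19, 8)·C(7, 3)·C(4, 3) = 10581480. Avoid both = 145422675 − 34918884 − 30904640 + 10581480 = 90180631.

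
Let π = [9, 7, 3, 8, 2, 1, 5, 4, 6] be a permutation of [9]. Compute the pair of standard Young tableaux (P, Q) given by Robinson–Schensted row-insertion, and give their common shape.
P = [1, 4, 6] / [2, 5] / [3, 8] / [7] / [9];  Q = [1, 4, 9] / [2, 7] / [3, 8] / [5] / [6];  common shape = (3, 2, 2, 1, 1)

Row-insert the values π_1, π_2, … into P one at a time, bumping the leftmost entry strictly greater than the inserted value down to the next row. The recording tableau Q records, in position (i, j), the step at which that cell was added to P.
  Insert 9 (step 1): P = [9];  Q = [1]
  Insert 7 (step 2): P = [7] / [9];  Q = [1] / [2]
  Insert 3 (step 3): P = [3] / [7] / [9];  Q = [1] / [2] / [3]
  Insert 8 (step 4): P = [3, 8] / [7] / [9];  Q = [1, 4] / [2] / [3]
  Insert 2 (step 5): P = [2, 8] / [3] / [7] / [9];  Q = [1, 4] / [2] / [3] / [5]
  Insert 1 (step 6): P = [1, 8] / [2] / [3] / [7] / [9];  Q = [1, 4] / [2] / [3] / [5] / [6]
  Insert 5 (step 7): P = [1, 5] / [2, 8] / [3] / [7] / [9];  Q = [1, 4] / [2, 7] / [3] / [5] / [6]
  Insert 4 (step 8): P = [1, 4] / [2, 5] / [3, 8] / [7] / [9];  Q = [1, 4] / [2, 7] / [3, 8] / [5] / [6]
  Insert 6 (step 9): P = [1, 4, 6] / [2, 5] / [3, 8] / [7] / [9];  Q = [1, 4, 9] / [2, 7] / [3, 8] / [5] / [6]
Final shape: (3, 2, 2, 1, 1).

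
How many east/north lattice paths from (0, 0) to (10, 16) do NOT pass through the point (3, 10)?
Number of paths = 4820959

Total paths from (0, 0) to (10, 16): C(26, 10) = 5311735. Paths through (3, 10): (paths (0, 0) → (3, 10)) × (paths (3, 10) → (10, 16)) = C(13, 3) · C(13, 7) = 286 · 1716 = 490776. Avoidance count = 5311735 − 490776 = 4820959.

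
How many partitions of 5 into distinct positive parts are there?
q(5) = 3

List partitions of 5 into distinct parts: 5, 4+1, 3+2. There are q(5) = 3. (Euler: this equals the number of odd-part partitions of 5.)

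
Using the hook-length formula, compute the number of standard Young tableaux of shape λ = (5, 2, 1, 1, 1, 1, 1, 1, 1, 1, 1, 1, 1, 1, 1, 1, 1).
# SYT of shape (5, 2, 1, 1, 1, 1, 1, 1, 1, 1, 1, 1, 1, 1, 1, 1, 1) = 80256

Hook-length formula: f^λ = n! / Π hook(c), product over all cells c of the Young diagram. For λ = (5, 2, 1, 1, 1, 1, 1, 1, 1, 1, 1, 1, 1, 1, 1, 1, 1), n = 22 boxes. Hook lengths by row (left-to-right, top-to-bottom): [21, 5, 3, 2, 1]; [17, 1]; [15]; [14]; [13]; [12]; [11]; [10]; [9]; [8]; [7]; [6]; [5]; [4]; [3]; [2]; [1]. Product of hooks = 14005192481280000. So f^λ = 22! / 14005192481280000 = 1124000727777607680000 / 14005192481280000 = 80256.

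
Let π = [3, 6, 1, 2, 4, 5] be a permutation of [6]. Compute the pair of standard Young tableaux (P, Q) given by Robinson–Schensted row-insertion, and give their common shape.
P = [1, 2, 4, 5] / [3, 6];  Q = [1, 2, 5, 6] / [3, 4];  common shape = (4, 2)

Row-insert the values π_1, π_2, … into P one at a time, bumping the leftmost entry strictly greater than the inserted value down to the next row. The recording tableau Q records, in position (i, j), the step at which that cell was added to P.
  Insert 3 (step 1): P = [3];  Q = [1]
  Insert 6 (step 2): P = [3, 6];  Q = [1, 2]
  Insert 1 (step 3): P = [1, 6] / [3];  Q = [1, 2] / [3]
  Insert 2 (step 4): P = [1, 2] / [3, 6];  Q = [1, 2] / [3, 4]
  Insert 4 (step 5): P = [1, 2, 4] / [3, 6];  Q = [1, 2, 5] / [3, 4]
  Insert 5 (step 6): P = [1, 2, 4, 5] / [3, 6];  Q = [1, 2, 5, 6] / [3, 4]
Final shape: (4, 2).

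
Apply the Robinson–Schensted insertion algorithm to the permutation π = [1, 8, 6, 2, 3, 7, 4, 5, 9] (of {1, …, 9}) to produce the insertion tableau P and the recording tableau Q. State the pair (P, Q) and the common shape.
P = [1, 2, 3, 4, 5, 9] / [6, 7] / [8];  Q = [1, 2, 5, 6, 8, 9] / [3, 7] / [4];  common shape = (6, 2, 1)

Row-insert the values π_1, π_2, … into P one at a time, bumping the leftmost entry strictly greater than the inserted value down to the next row. The recording tableau Q records, in position (i, j), the step at which that cell was added to P.
  Insert 1 (step 1): P = [1];  Q = [1]
  Insert 8 (step 2): P = [1, 8];  Q = [1, 2]
  Insert 6 (step 3): P = [1, 6] / [8];  Q = [1, 2] / [3]
  Insert 2 (step 4): P = [1, 2] / [6] / [8];  Q = [1, 2] / [3] / [4]
  Insert 3 (step 5): P = [1, 2, 3] / [6] / [8];  Q = [1, 2, 5] / [3] / [4]
  Insert 7 (step 6): P = [1, 2, 3, 7] / [6] / [8];  Q = [1, 2, 5, 6] / [3] / [4]
  Insert 4 (step 7): P = [1, 2, 3, 4] / [6, 7] / [8];  Q = [1, 2, 5, 6] / [3, 7] / [4]
  Insert 5 (step 8): P = [1, 2, 3, 4, 5] / [6, 7] / [8];  Q = [1, 2, 5, 6, 8] / [3, 7] / [4]
  Insert 9 (step 9): P = [1, 2, 3, 4, 5, 9] / [6, 7] / [8];  Q = [1, 2, 5, 6, 8, 9] / [3, 7] / [4]
Final shape: (6, 2, 1).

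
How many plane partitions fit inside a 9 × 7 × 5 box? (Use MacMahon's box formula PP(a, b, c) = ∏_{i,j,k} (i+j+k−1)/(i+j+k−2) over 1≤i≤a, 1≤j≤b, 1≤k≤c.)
PP(9, 7, 5) = 2424984388825856

Evaluate the triple product over i = 1..9, j = 1..7, k = 1..5. The factors are (2/1) · (3/2) · (4/3) · (5/4) · (6/5) · (3/2) · (4/3) · (5/4) · … (315 factors total). The numerators and denominators telescope so the product is an integer; carrying out the multiplication exactly gives PP(9, 7, 5) = 2424984388825856.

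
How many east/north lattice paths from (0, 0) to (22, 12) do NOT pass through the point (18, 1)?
Number of paths = 548328105

Total paths from (0, 0) to (22, 12): C(34, 22) = 548354040. Paths through (18, 1): (paths (0, 0) → (18, 1)) × (paths (18, 1) → (22, 12)) = C(19, 18) · C(15, 4) = 19 · 1365 = 25935. Avoidance count = 548354040 − 25935 = 548328105.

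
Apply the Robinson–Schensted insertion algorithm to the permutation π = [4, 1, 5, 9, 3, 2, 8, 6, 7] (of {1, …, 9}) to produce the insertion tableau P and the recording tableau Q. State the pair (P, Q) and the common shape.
P = [1, 2, 6, 7] / [3, 5, 8] / [4, 9];  Q = [1, 3, 4, 9] / [2, 5, 7] / [6, 8];  common shape = (4, 3, 2)

Row-insert the values π_1, π_2, … into P one at a time, bumping the leftmost entry strictly greater than the inserted value down to the next row. The recording tableau Q records, in position (i, j), the step at which that cell was added to P.
  Insert 4 (step 1): P = [4];  Q = [1]
  Insert 1 (step 2): P = [1] / [4];  Q = [1] / [2]
  Insert 5 (step 3): P = [1, 5] / [4];  Q = [1, 3] / [2]
  Insert 9 (step 4): P = [1, 5, 9] / [4];  Q = [1, 3, 4] / [2]
  Insert 3 (step 5): P = [1, 3, 9] / [4, 5];  Q = [1, 3, 4] / [2, 5]
  Insert 2 (step 6): P = [1, 2, 9] / [3, 5] / [4];  Q = [1, 3, 4] / [2, 5] / [6]
  Insert 8 (step 7): P = [1, 2, 8] / [3, 5, 9] / [4];  Q = [1, 3, 4] / [2, 5, 7] / [6]
  Insert 6 (step 8): P = [1, 2, 6] / [3, 5, 8] / [4, 9];  Q = [1, 3, 4] / [2, 5, 7] / [6, 8]
  Insert 7 (step 9): P = [1, 2, 6, 7] / [3, 5, 8] / [4, 9];  Q = [1, 3, 4, 9] / [2, 5, 7] / [6, 8]
Final shape: (4, 3, 2).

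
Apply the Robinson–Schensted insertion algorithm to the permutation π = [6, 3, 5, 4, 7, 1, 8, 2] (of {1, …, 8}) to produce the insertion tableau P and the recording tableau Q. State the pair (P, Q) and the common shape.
P = [1, 2, 7, 8] / [3, 4] / [5] / [6];  Q = [1, 3, 5, 7] / [2, 8] / [4] / [6];  common shape = (4, 2, 1, 1)

Row-insert the values π_1, π_2, … into P one at a time, bumping the leftmost entry strictly greater than the inserted value down to the next row. The recording tableau Q records, in position (i, j), the step at which that cell was added to P.
  Insert 6 (step 1): P = [6];  Q = [1]
  Insert 3 (step 2): P = [3] / [6];  Q = [1] / [2]
  Insert 5 (step 3): P = [3, 5] / [6];  Q = [1, 3] / [2]
  Insert 4 (step 4): P = [3, 4] / [5] / [6];  Q = [1, 3] / [2] / [4]
  Insert 7 (step 5): P = [3, 4, 7] / [5] / [6];  Q = [1, 3, 5] / [2] / [4]
  Insert 1 (step 6): P = [1, 4, 7] / [3] / [5] / [6];  Q = [1, 3, 5] / [2] / [4] / [6]
  Insert 8 (step 7): P = [1, 4, 7, 8] / [3] / [5] / [6];  Q = [1, 3, 5, 7] / [2] / [4] / [6]
  Insert 2 (step 8): P = [1, 2, 7, 8] / [3, 4] / [5] / [6];  Q = [1, 3, 5, 7] / [2, 8] / [4] / [6]
Final shape: (4, 2, 1, 1).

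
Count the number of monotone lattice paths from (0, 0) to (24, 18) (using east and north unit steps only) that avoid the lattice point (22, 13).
Number of paths = 322694027250

Total paths from (0, 0) to (24, 18): C(42, 24) = 353697121050. Paths through (22, 13): (paths (0, 0) → (22, 13)) × (paths (22, 13) → (24, 18)) = C(35, 22) · C(7, 2) = 1476337800 · 21 = 31003093800. Avoidance count = 353697121050 − 31003093800 = 322694027250.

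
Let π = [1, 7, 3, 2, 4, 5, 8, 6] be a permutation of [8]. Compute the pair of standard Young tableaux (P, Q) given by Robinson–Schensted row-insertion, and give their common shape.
P = [1, 2, 4, 5, 6] / [3, 8] / [7];  Q = [1, 2, 5, 6, 7] / [3, 8] / [4];  common shape = (5, 2, 1)

Row-insert the values π_1, π_2, … into P one at a time, bumping the leftmost entry strictly greater than the inserted value down to the next row. The recording tableau Q records, in position (i, j), the step at which that cell was added to P.
  Insert 1 (step 1): P = [1];  Q = [1]
  Insert 7 (step 2): P = [1, 7];  Q = [1, 2]
  Insert 3 (step 3): P = [1, 3] / [7];  Q = [1, 2] / [3]
  Insert 2 (step 4): P = [1, 2] / [3] / [7];  Q = [1, 2] / [3] / [4]
  Insert 4 (step 5): P = [1, 2, 4] / [3] / [7];  Q = [1, 2, 5] / [3] / [4]
  Insert 5 (step 6): P = [1, 2, 4, 5] / [3] / [7];  Q = [1, 2, 5, 6] / [3] / [4]
  Insert 8 (step 7): P = [1, 2, 4, 5, 8] / [3] / [7];  Q = [1, 2, 5, 6, 7] / [3] / [4]
  Insert 6 (step 8): P = [1, 2, 4, 5, 6] / [3, 8] / [7];  Q = [1, 2, 5, 6, 7] / [3, 8] / [4]
Final shape: (5, 2, 1).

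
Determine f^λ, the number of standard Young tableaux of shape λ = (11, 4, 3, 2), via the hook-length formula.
# SYT of shape (11, 4, 3, 2) = 12403200

Hook-length formula: f^λ = n! / Π hook(c), product over all cells c of the Young diagram. For λ = (11, 4, 3, 2), n = 20 boxes. Hook lengths by row (left-to-right, top-to-bottom): [14, 13, 11, 9, 7, 6, 5, 4, 3, 2, 1]; [6, 5, 3, 1]; [4, 3, 1]; [2, 1]. Product of hooks = 196151155200. So f^λ = 20! / 196151155200 = 2432902008176640000 / 196151155200 = 12403200.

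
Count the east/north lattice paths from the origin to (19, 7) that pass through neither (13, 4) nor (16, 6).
Number of paths = 254628

Inclusion–exclusion. Total paths: C(26, 19) = 657800. Through P₁: C(17, 13)·C(9, 6) = 199920. Through P₂: C(22, 16)·C(4, 3) = 298452. Since P₁ is strictly southwest of P₂, a monotone path through both must visit P₁ then P₂; paths through both = C(17, 13)·C(5, 3)·C(4, 3) = 95200. Avoid both = 657800 − 199920 − 298452 + 95200 = 254628.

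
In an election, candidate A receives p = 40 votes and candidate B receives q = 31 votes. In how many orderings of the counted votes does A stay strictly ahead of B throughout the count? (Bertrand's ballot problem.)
Strict-lead orderings = 16068698726557792392

Total orderings of the 71 votes with 40 for A: C(71, 40) = 126764178842844806648. By the Bertrand ballot formula (Cycle Lemma / reflection principle), the number of orderings in which A is strictly ahead of B throughout is (p − q)/(p + q) · C(p + q, p) = (40 − 31)/(40 + 31) · 126764178842844806648 = 16068698726557792392.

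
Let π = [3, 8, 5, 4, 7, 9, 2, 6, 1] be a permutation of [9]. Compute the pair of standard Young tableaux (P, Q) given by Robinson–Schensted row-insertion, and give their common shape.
P = [1, 4, 6, 9] / [2, 7] / [3] / [5] / [8];  Q = [1, 2, 5, 6] / [3, 8] / [4] / [7] / [9];  common shape = (4, 2, 1, 1, 1)

Row-insert the values π_1, π_2, … into P one at a time, bumping the leftmost entry strictly greater than the inserted value down to the next row. The recording tableau Q records, in position (i, j), the step at which that cell was added to P.
  Insert 3 (step 1): P = [3];  Q = [1]
  Insert 8 (step 2): P = [3, 8];  Q = [1, 2]
  Insert 5 (step 3): P = [3, 5] / [8];  Q = [1, 2] / [3]
  Insert 4 (step 4): P = [3, 4] / [5] / [8];  Q = [1, 2] / [3] / [4]
  Insert 7 (step 5): P = [3, 4, 7] / [5] / [8];  Q = [1, 2, 5] / [3] / [4]
  Insert 9 (step 6): P = [3, 4, 7, 9] / [5] / [8];  Q = [1, 2, 5, 6] / [3] / [4]
  Insert 2 (step 7): P = [2, 4, 7, 9] / [3] / [5] / [8];  Q = [1, 2, 5, 6] / [3] / [4] / [7]
  Insert 6 (step 8): P = [2, 4, 6, 9] / [3, 7] / [5] / [8];  Q = [1, 2, 5, 6] / [3, 8] / [4] / [7]
  Insert 1 (step 9): P = [1, 4, 6, 9] / [2, 7] / [3] / [5] / [8];  Q = [1, 2, 5, 6] / [3, 8] / [4] / [7] / [9]
Final shape: (4, 2, 1, 1, 1).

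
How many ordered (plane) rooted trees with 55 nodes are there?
C_54 = 451959718027953471447609509424

These ordered rooted trees are counted by the Catalan number C_n = (1/(n + 1)) · C(2n, n). For n = 54: C_54 = (1/55) · C(108, 54) = 24857784491537440929618523018320/55 = 451959718027953471447609509424.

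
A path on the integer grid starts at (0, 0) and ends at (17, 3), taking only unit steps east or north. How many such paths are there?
Number of paths = 1140

A monotone lattice path from (0, 0) to (17, 3) consists of 17 east steps and 3 north steps in some order, so it is determined by which 17 of the 20 steps are east. The count is C(20, 17) = 1140.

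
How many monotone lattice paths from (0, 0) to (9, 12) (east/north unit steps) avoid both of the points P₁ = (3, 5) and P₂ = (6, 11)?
Number of paths = 167146

Inclusion–exclusion. Total paths: C(21, 9) = 293930. Through P₁: C(8, 3)·C(13, 6) = 96096. Through P₂: C(17, 6)·C(4, 3) = 49504. Since P₁ is strictly southwest of P₂, a monotone path through both must visit P₁ then P₂; paths through both = C(8, 3)·C(9, 3)·C(4, 3) = 18816. Avoid both = 293930 − 96096 − 49504 + 18816 = 167146.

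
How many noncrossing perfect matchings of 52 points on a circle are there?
C_26 = 18367353072152

These noncrossing handshakes are counted by the Catalan number C_n = (1/(n + 1)) · C(2n, n). For n = 26: C_26 = (1/27) · C(52, 26) = 495918532948104/27 = 18367353072152.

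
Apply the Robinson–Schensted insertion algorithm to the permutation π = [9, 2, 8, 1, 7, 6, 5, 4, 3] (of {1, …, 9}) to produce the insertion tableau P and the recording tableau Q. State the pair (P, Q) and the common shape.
P = [1, 3] / [2, 4] / [5] / [6] / [7] / [8] / [9];  Q = [1, 3] / [2, 5] / [4] / [6] / [7] / [8] / [9];  common shape = (2, 2, 1, 1, 1, 1, 1)

Row-insert the values π_1, π_2, … into P one at a time, bumping the leftmost entry strictly greater than the inserted value down to the next row. The recording tableau Q records, in position (i, j), the step at which that cell was added to P.
  Insert 9 (step 1): P = [9];  Q = [1]
  Insert 2 (step 2): P = [2] / [9];  Q = [1] / [2]
  Insert 8 (step 3): P = [2, 8] / [9];  Q = [1, 3] / [2]
  Insert 1 (step 4): P = [1, 8] / [2] / [9];  Q = [1, 3] / [2] / [4]
  Insert 7 (step 5): P = [1, 7] / [2, 8] / [9];  Q = [1, 3] / [2, 5] / [4]
  Insert 6 (step 6): P = [1, 6] / [2, 7] / [8] / [9];  Q = [1, 3] / [2, 5] / [4] / [6]
  Insert 5 (step 7): P = [1, 5] / [2, 6] / [7] / [8] / [9];  Q = [1, 3] / [2, 5] / [4] / [6] / [7]
  Insert 4 (step 8): P = [1, 4] / [2, 5] / [6] / [7] / [8] / [9];  Q = [1, 3] / [2, 5] / [4] / [6] / [7] / [8]
  Insert 3 (step 9): P = [1, 3] / [2, 4] / [5] / [6] / [7] / [8] / [9];  Q = [1, 3] / [2, 5] / [4] / [6] / [7] / [8] / [9]
Final shape: (2, 2, 1, 1, 1, 1, 1).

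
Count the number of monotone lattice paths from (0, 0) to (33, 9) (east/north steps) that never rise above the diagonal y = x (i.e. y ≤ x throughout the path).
Number of paths = 327861625

By the reflection principle (André's argument), the number of monotone paths to (33, 9) with n ≤ m that never go above y = x is C(42, 33) − C(42, 34) = 445891810 − 118030185 = 327861625.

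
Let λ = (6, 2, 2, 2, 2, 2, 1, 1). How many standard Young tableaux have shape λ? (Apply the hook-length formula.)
# SYT of shape (6, 2, 2, 2, 2, 2, 1, 1) = 1272348

Hook-length formula: f^λ = n! / Π hook(c), product over all cells c of the Young diagram. For λ = (6, 2, 2, 2, 2, 2, 1, 1), n = 18 boxes. Hook lengths by row (left-to-right, top-to-bottom): [13, 10, 4, 3, 2, 1]; [8, 5]; [7, 4]; [6, 3]; [5, 2]; [4, 1]; [2]; [1]. Product of hooks = 5031936000. So f^λ = 18! / 5031936000 = 6402373705728000 / 5031936000 = 1272348.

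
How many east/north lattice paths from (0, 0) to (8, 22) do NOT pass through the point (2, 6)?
Number of paths = 3763761

Total paths from (0, 0) to (8, 22): C(30, 8) = 5852925. Paths through (2, 6): (paths (0, 0) → (2, 6)) × (paths (2, 6) → (8, 22)) = C(8, 2) · C(22, 6) = 28 · 74613 = 2089164. Avoidance count = 5852925 − 2089164 = 3763761.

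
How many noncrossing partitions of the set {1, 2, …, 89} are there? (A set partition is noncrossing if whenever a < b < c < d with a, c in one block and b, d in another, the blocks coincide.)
C_89 = 254224158304000796523953440778841647086547372026600

These noncrossing partitions are counted by the Catalan number C_n = (1/(n + 1)) · C(2n, n). For n = 89: C_89 = (1/90) · C(178, 89) = 22880174247360071687155809670095748237789263482394000/90 = 254224158304000796523953440778841647086547372026600.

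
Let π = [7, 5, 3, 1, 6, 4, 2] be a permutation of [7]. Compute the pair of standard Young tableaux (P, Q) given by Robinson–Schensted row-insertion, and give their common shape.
P = [1, 2] / [3, 4] / [5, 6] / [7];  Q = [1, 5] / [2, 6] / [3, 7] / [4];  common shape = (2, 2, 2, 1)

Row-insert the values π_1, π_2, … into P one at a time, bumping the leftmost entry strictly greater than the inserted value down to the next row. The recording tableau Q records, in position (i, j), the step at which that cell was added to P.
  Insert 7 (step 1): P = [7];  Q = [1]
  Insert 5 (step 2): P = [5] / [7];  Q = [1] / [2]
  Insert 3 (step 3): P = [3] / [5] / [7];  Q = [1] / [2] / [3]
  Insert 1 (step 4): P = [1] / [3] / [5] / [7];  Q = [1] / [2] / [3] / [4]
  Insert 6 (step 5): P = [1, 6] / [3] / [5] / [7];  Q = [1, 5] / [2] / [3] / [4]
  Insert 4 (step 6): P = [1, 4] / [3, 6] / [5] / [7];  Q = [1, 5] / [2, 6] / [3] / [4]
  Insert 2 (step 7): P = [1, 2] / [3, 4] / [5, 6] / [7];  Q = [1, 5] / [2, 6] / [3, 7] / [4]
Final shape: (2, 2, 2, 1).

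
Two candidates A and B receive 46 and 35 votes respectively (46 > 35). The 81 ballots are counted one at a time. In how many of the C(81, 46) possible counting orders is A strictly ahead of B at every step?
Strict-lead orderings = 13845800398304123289040

Total orderings of the 81 votes with 46 for A: C(81, 46) = 101955439296603089673840. By the Bertrand ballot formula (Cycle Lemma / reflection principle), the number of orderings in which A is strictly ahead of B throughout is (p − q)/(p + q) · C(p + q, p) = (46 − 35)/(46 + 35) · 101955439296603089673840 = 13845800398304123289040.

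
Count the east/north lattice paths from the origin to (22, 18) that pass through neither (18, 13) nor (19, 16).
Number of paths = 55043207850

Inclusion–exclusion. Total paths: C(40, 22) = 113380261800. Through P₁: C(31, 18)·C(9, 4) = 25987887450. Through P₂: C(35, 19)·C(5, 3) = 40599289500. Since P₁ is strictly southwest of P₂, a monotone path through both must visit P₁ then P₂; paths through both = C(31, 18)·C(4, 1)·C(5, 3) = 8250123000. Avoid both = 113380261800 − 25987887450 − 40599289500 + 8250123000 = 55043207850.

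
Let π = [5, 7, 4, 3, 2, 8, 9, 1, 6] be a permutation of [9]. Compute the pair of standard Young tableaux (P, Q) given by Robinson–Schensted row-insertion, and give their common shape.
P = [1, 6, 8, 9] / [2, 7] / [3] / [4] / [5];  Q = [1, 2, 6, 7] / [3, 9] / [4] / [5] / [8];  common shape = (4, 2, 1, 1, 1)

Row-insert the values π_1, π_2, … into P one at a time, bumping the leftmost entry strictly greater than the inserted value down to the next row. The recording tableau Q records, in position (i, j), the step at which that cell was added to P.
  Insert 5 (step 1): P = [5];  Q = [1]
  Insert 7 (step 2): P = [5, 7];  Q = [1, 2]
  Insert 4 (step 3): P = [4, 7] / [5];  Q = [1, 2] / [3]
  Insert 3 (step 4): P = [3, 7] / [4] / [5];  Q = [1, 2] / [3] / [4]
  Insert 2 (step 5): P = [2, 7] / [3] / [4] / [5];  Q = [1, 2] / [3] / [4] / [5]
  Insert 8 (step 6): P = [2, 7, 8] / [3] / [4] / [5];  Q = [1, 2, 6] / [3] / [4] / [5]
  Insert 9 (step 7): P = [2, 7, 8, 9] / [3] / [4] / [5];  Q = [1, 2, 6, 7] / [3] / [4] / [5]
  Insert 1 (step 8): P = [1, 7, 8, 9] / [2] / [3] / [4] / [5];  Q = [1, 2, 6, 7] / [3] / [4] / [5] / [8]
  Insert 6 (step 9): P = [1, 6, 8, 9] / [2, 7] / [3] / [4] / [5];  Q = [1, 2, 6, 7] / [3, 9] / [4] / [5] / [8]
Final shape: (4, 2, 1, 1, 1).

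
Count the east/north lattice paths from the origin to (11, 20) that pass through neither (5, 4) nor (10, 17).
Number of paths = 45844209

Inclusion–exclusion. Total paths: C(31, 11) = 84672315. Through P₁: C(9, 5)·C(22, 6) = 9401238. Through P₂: C(27, 10)·C(4, 1) = 33745140. Since P₁ is strictly southwest of P₂, a monotone path through both must visit P₁ then P₂; paths through both = C(9, 5)·C(18, 5)·C(4, 1) = 4318272. Avoid both = 84672315 − 9401238 − 33745140 + 4318272 = 45844209.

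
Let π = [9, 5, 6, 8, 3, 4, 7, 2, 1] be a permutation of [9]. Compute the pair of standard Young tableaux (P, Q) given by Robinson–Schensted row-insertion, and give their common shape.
P = [1, 4, 7] / [2, 6, 8] / [3] / [5] / [9];  Q = [1, 3, 4] / [2, 6, 7] / [5] / [8] / [9];  common shape = (3, 3, 1, 1, 1)

Row-insert the values π_1, π_2, … into P one at a time, bumping the leftmost entry strictly greater than the inserted value down to the next row. The recording tableau Q records, in position (i, j), the step at which that cell was added to P.
  Insert 9 (step 1): P = [9];  Q = [1]
  Insert 5 (step 2): P = [5] / [9];  Q = [1] / [2]
  Insert 6 (step 3): P = [5, 6] / [9];  Q = [1, 3] / [2]
  Insert 8 (step 4): P = [5, 6, 8] / [9];  Q = [1, 3, 4] / [2]
  Insert 3 (step 5): P = [3, 6, 8] / [5] / [9];  Q = [1, 3, 4] / [2] / [5]
  Insert 4 (step 6): P = [3, 4, 8] / [5, 6] / [9];  Q = [1, 3, 4] / [2, 6] / [5]
  Insert 7 (step 7): P = [3, 4, 7] / [5, 6, 8] / [9];  Q = [1, 3, 4] / [2, 6, 7] / [5]
  Insert 2 (step 8): P = [2, 4, 7] / [3, 6, 8] / [5] / [9];  Q = [1, 3, 4] / [2, 6, 7] / [5] / [8]
  Insert 1 (step 9): P = [1, 4, 7] / [2, 6, 8] / [3] / [5] / [9];  Q = [1, 3, 4] / [2, 6, 7] / [5] / [8] / [9]
Final shape: (3, 3, 1, 1, 1).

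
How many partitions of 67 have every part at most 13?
p(67, parts ≤ 13) = 946708

Use the recurrence p(n, m) = p(n, m−1) + p(n−m, m): either the largest part is < m (count p(n, m−1)) or the largest part is exactly m (remove one copy of m, count p(n−m, m)). With p(0, ·) = 1 this gives p(67, parts ≤ 13) = 946708. (By conjugating Young diagrams, this also counts partitions of 67 into at most 13 parts.)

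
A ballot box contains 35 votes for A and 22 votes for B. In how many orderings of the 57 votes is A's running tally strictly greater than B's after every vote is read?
Strict-lead orderings = 795816335698020

Total orderings of the 57 votes with 35 for A: C(57, 35) = 3489348548829780. By the Bertrand ballot formula (Cycle Lemma / reflection principle), the number of orderings in which A is strictly ahead of B throughout is (p − q)/(p + q) · C(p + q, p) = (35 − 22)/(35 + 22) · 3489348548829780 = 795816335698020.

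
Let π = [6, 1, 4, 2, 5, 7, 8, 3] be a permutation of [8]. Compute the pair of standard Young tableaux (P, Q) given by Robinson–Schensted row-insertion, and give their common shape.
P = [1, 2, 3, 7, 8] / [4, 5] / [6];  Q = [1, 3, 5, 6, 7] / [2, 8] / [4];  common shape = (5, 2, 1)

Row-insert the values π_1, π_2, … into P one at a time, bumping the leftmost entry strictly greater than the inserted value down to the next row. The recording tableau Q records, in position (i, j), the step at which that cell was added to P.
  Insert 6 (step 1): P = [6];  Q = [1]
  Insert 1 (step 2): P = [1] / [6];  Q = [1] / [2]
  Insert 4 (step 3): P = [1, 4] / [6];  Q = [1, 3] / [2]
  Insert 2 (step 4): P = [1, 2] / [4] / [6];  Q = [1, 3] / [2] / [4]
  Insert 5 (step 5): P = [1, 2, 5] / [4] / [6];  Q = [1, 3, 5] / [2] / [4]
  Insert 7 (step 6): P = [1, 2, 5, 7] / [4] / [6];  Q = [1, 3, 5, 6] / [2] / [4]
  Insert 8 (step 7): P = [1, 2, 5, 7, 8] / [4] / [6];  Q = [1, 3, 5, 6, 7] / [2] / [4]
  Insert 3 (step 8): P = [1, 2, 3, 7, 8] / [4, 5] / [6];  Q = [1, 3, 5, 6, 7] / [2, 8] / [4]
Final shape: (5, 2, 1).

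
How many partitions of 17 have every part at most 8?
p(17, parts ≤ 8) = 230

Use the recurrence p(n, m) = p(n, m−1) + p(n−m, m): either the largest part is < m (count p(n, m−1)) or the largest part is exactly m (remove one copy of m, count p(n−m, m)). With p(0, ·) = 1 this gives p(17, parts ≤ 8) = 230. (By conjugating Young diagrams, this also counts partitions of 17 into at most 8 parts.)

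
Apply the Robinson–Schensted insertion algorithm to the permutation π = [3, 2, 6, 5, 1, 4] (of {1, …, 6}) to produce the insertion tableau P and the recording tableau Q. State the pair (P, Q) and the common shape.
P = [1, 4] / [2, 5] / [3, 6];  Q = [1, 3] / [2, 4] / [5, 6];  common shape = (2, 2, 2)

Row-insert the values π_1, π_2, … into P one at a time, bumping the leftmost entry strictly greater than the inserted value down to the next row. The recording tableau Q records, in position (i, j), the step at which that cell was added to P.
  Insert 3 (step 1): P = [3];  Q = [1]
  Insert 2 (step 2): P = [2] / [3];  Q = [1] / [2]
  Insert 6 (step 3): P = [2, 6] / [3];  Q = [1, 3] / [2]
  Insert 5 (step 4): P = [2, 5] / [3, 6];  Q = [1, 3] / [2, 4]
  Insert 1 (step 5): P = [1, 5] / [2, 6] / [3];  Q = [1, 3] / [2, 4] / [5]
  Insert 4 (step 6): P = [1, 4] / [2, 5] / [3, 6];  Q = [1, 3] / [2, 4] / [5, 6]
Final shape: (2, 2, 2).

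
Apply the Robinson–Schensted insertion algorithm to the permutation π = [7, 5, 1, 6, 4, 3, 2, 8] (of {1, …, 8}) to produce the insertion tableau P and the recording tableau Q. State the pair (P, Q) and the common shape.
P = [1, 2, 8] / [3, 6] / [4] / [5] / [7];  Q = [1, 4, 8] / [2, 5] / [3] / [6] / [7];  common shape = (3, 2, 1, 1, 1)

Row-insert the values π_1, π_2, … into P one at a time, bumping the leftmost entry strictly greater than the inserted value down to the next row. The recording tableau Q records, in position (i, j), the step at which that cell was added to P.
  Insert 7 (step 1): P = [7];  Q = [1]
  Insert 5 (step 2): P = [5] / [7];  Q = [1] / [2]
  Insert 1 (step 3): P = [1] / [5] / [7];  Q = [1] / [2] / [3]
  Insert 6 (step 4): P = [1, 6] / [5] / [7];  Q = [1, 4] / [2] / [3]
  Insert 4 (step 5): P = [1, 4] / [5, 6] / [7];  Q = [1, 4] / [2, 5] / [3]
  Insert 3 (step 6): P = [1, 3] / [4, 6] / [5] / [7];  Q = [1, 4] / [2, 5] / [3] / [6]
  Insert 2 (step 7): P = [1, 2] / [3, 6] / [4] / [5] / [7];  Q = [1, 4] / [2, 5] / [3] / [6] / [7]
  Insert 8 (step 8): P = [1, 2, 8] / [3, 6] / [4] / [5] / [7];  Q = [1, 4, 8] / [2, 5] / [3] / [6] / [7]
Final shape: (3, 2, 1, 1, 1).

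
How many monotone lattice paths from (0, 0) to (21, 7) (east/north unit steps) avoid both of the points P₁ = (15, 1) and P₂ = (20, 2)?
Number of paths = 1168446

Inclusion–exclusion. Total paths: C(28, 21) = 1184040. Through P₁: C(16, 15)·C(12, 6) = 14784. Through P₂: C(22, 20)·C(6, 1) = 1386. Since P₁ is strictly southwest of P₂, a monotone path through both must visit P₁ then P₂; paths through both = C(16, 15)·C(6, 5)·C(6, 1) = 576. Avoid both = 1184040 − 14784 − 1386 + 576 = 1168446.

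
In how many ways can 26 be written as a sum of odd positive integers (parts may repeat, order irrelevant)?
p_odd(26) = 165

Enumerate partitions using only odd parts via the recurrence o(n, m) = o(n, m−2) + o(n−m, m) over odd m, starting from the largest odd part ≤ n. This gives p_odd(26) = 165. (Euler's theorem: equals the count of distinct-part partitions.)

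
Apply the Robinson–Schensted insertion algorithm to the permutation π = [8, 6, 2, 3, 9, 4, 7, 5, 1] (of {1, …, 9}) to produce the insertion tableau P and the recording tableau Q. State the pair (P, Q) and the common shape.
P = [1, 3, 4, 5] / [2, 7] / [6, 9] / [8];  Q = [1, 4, 5, 7] / [2, 6] / [3, 8] / [9];  common shape = (4, 2, 2, 1)

Row-insert the values π_1, π_2, … into P one at a time, bumping the leftmost entry strictly greater than the inserted value down to the next row. The recording tableau Q records, in position (i, j), the step at which that cell was added to P.
  Insert 8 (step 1): P = [8];  Q = [1]
  Insert 6 (step 2): P = [6] / [8];  Q = [1] / [2]
  Insert 2 (step 3): P = [2] / [6] / [8];  Q = [1] / [2] / [3]
  Insert 3 (step 4): P = [2, 3] / [6] / [8];  Q = [1, 4] / [2] / [3]
  Insert 9 (step 5): P = [2, 3, 9] / [6] / [8];  Q = [1, 4, 5] / [2] / [3]
  Insert 4 (step 6): P = [2, 3, 4] / [6, 9] / [8];  Q = [1, 4, 5] / [2, 6] / [3]
  Insert 7 (step 7): P = [2, 3, 4, 7] / [6, 9] / [8];  Q = [1, 4, 5, 7] / [2, 6] / [3]
  Insert 5 (step 8): P = [2, 3, 4, 5] / [6, 7] / [8, 9];  Q = [1, 4, 5, 7] / [2, 6] / [3, 8]
  Insert 1 (step 9): P = [1, 3, 4, 5] / [2, 7] / [6, 9] / [8];  Q = [1, 4, 5, 7] / [2, 6] / [3, 8] / [9]
Final shape: (4, 2, 2, 1).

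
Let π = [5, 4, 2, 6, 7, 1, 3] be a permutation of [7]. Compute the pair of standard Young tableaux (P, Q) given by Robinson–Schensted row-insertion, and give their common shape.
P = [1, 3, 7] / [2, 6] / [4] / [5];  Q = [1, 4, 5] / [2, 7] / [3] / [6];  common shape = (3, 2, 1, 1)

Row-insert the values π_1, π_2, … into P one at a time, bumping the leftmost entry strictly greater than the inserted value down to the next row. The recording tableau Q records, in position (i, j), the step at which that cell was added to P.
  Insert 5 (step 1): P = [5];  Q = [1]
  Insert 4 (step 2): P = [4] / [5];  Q = [1] / [2]
  Insert 2 (step 3): P = [2] / [4] / [5];  Q = [1] / [2] / [3]
  Insert 6 (step 4): P = [2, 6] / [4] / [5];  Q = [1, 4] / [2] / [3]
  Insert 7 (step 5): P = [2, 6, 7] / [4] / [5];  Q = [1, 4, 5] / [2] / [3]
  Insert 1 (step 6): P = [1, 6, 7] / [2] / [4] / [5];  Q = [1, 4, 5] / [2] / [3] / [6]
  Insert 3 (step 7): P = [1, 3, 7] / [2, 6] / [4] / [5];  Q = [1, 4, 5] / [2, 7] / [3] / [6]
Final shape: (3, 2, 1, 1).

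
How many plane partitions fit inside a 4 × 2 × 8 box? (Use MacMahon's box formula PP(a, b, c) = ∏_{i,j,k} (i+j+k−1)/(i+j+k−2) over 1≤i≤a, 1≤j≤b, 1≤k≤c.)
PP(4, 2, 8) = 70785

Evaluate the triple product over i = 1..4, j = 1..2, k = 1..8. The factors are (2/1) · (3/2) · (4/3) · (5/4) · (6/5) · (7/6) · (8/7) · (9/8) · … (64 factors total). The numerators and denominators telescope so the product is an integer; carrying out the multiplication exactly gives PP(4, 2, 8) = 70785.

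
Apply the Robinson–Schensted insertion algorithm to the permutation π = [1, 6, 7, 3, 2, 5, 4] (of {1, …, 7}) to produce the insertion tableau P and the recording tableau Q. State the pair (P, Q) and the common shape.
P = [1, 2, 4] / [3, 5] / [6, 7];  Q = [1, 2, 3] / [4, 6] / [5, 7];  common shape = (3, 2, 2)

Row-insert the values π_1, π_2, … into P one at a time, bumping the leftmost entry strictly greater than the inserted value down to the next row. The recording tableau Q records, in position (i, j), the step at which that cell was added to P.
  Insert 1 (step 1): P = [1];  Q = [1]
  Insert 6 (step 2): P = [1, 6];  Q = [1, 2]
  Insert 7 (step 3): P = [1, 6, 7];  Q = [1, 2, 3]
  Insert 3 (step 4): P = [1, 3, 7] / [6];  Q = [1, 2, 3] / [4]
  Insert 2 (step 5): P = [1, 2, 7] / [3] / [6];  Q = [1, 2, 3] / [4] / [5]
  Insert 5 (step 6): P = [1, 2, 5] / [3, 7] / [6];  Q = [1, 2, 3] / [4, 6] / [5]
  Insert 4 (step 7): P = [1, 2, 4] / [3, 5] / [6, 7];  Q = [1, 2, 3] / [4, 6] / [5, 7]
Final shape: (3, 2, 2).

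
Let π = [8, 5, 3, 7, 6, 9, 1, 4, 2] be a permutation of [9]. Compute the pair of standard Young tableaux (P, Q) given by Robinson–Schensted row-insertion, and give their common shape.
P = [1, 2, 9] / [3, 4] / [5, 6] / [7] / [8];  Q = [1, 4, 6] / [2, 5] / [3, 8] / [7] / [9];  common shape = (3, 2, 2, 1, 1)

Row-insert the values π_1, π_2, … into P one at a time, bumping the leftmost entry strictly greater than the inserted value down to the next row. The recording tableau Q records, in position (i, j), the step at which that cell was added to P.
  Insert 8 (step 1): P = [8];  Q = [1]
  Insert 5 (step 2): P = [5] / [8];  Q = [1] / [2]
  Insert 3 (step 3): P = [3] / [5] / [8];  Q = [1] / [2] / [3]
  Insert 7 (step 4): P = [3, 7] / [5] / [8];  Q = [1, 4] / [2] / [3]
  Insert 6 (step 5): P = [3, 6] / [5, 7] / [8];  Q = [1, 4] / [2, 5] / [3]
  Insert 9 (step 6): P = [3, 6, 9] / [5, 7] / [8];  Q = [1, 4, 6] / [2, 5] / [3]
  Insert 1 (step 7): P = [1, 6, 9] / [3, 7] / [5] / [8];  Q = [1, 4, 6] / [2, 5] / [3] / [7]
  Insert 4 (step 8): P = [1, 4, 9] / [3, 6] / [5, 7] / [8];  Q = [1, 4, 6] / [2, 5] / [3, 8] / [7]
  Insert 2 (step 9): P = [1, 2, 9] / [3, 4] / [5, 6] / [7] / [8];  Q = [1, 4, 6] / [2, 5] / [3, 8] / [7] / [9]
Final shape: (3, 2, 2, 1, 1).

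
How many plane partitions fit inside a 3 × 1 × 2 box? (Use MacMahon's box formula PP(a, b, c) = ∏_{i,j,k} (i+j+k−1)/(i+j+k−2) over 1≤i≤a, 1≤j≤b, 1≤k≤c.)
PP(3, 1, 2) = 10

Evaluate the triple product over i = 1..3, j = 1..1, k = 1..2. The factors are (2/1) · (3/2) · (3/2) · (4/3) · (4/3) · (5/4). The numerators and denominators telescope so the product is an integer; carrying out the multiplication exactly gives PP(3, 1, 2) = 10.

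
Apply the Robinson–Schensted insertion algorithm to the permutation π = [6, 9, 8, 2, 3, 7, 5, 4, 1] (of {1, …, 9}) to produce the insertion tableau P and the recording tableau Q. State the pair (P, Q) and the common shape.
P = [1, 3, 4] / [2, 7] / [5] / [6] / [8] / [9];  Q = [1, 2, 6] / [3, 5] / [4] / [7] / [8] / [9];  common shape = (3, 2, 1, 1, 1, 1)

Row-insert the values π_1, π_2, … into P one at a time, bumping the leftmost entry strictly greater than the inserted value down to the next row. The recording tableau Q records, in position (i, j), the step at which that cell was added to P.
  Insert 6 (step 1): P = [6];  Q = [1]
  Insert 9 (step 2): P = [6, 9];  Q = [1, 2]
  Insert 8 (step 3): P = [6, 8] / [9];  Q = [1, 2] / [3]
  Insert 2 (step 4): P = [2, 8] / [6] / [9];  Q = [1, 2] / [3] / [4]
  Insert 3 (step 5): P = [2, 3] / [6, 8] / [9];  Q = [1, 2] / [3, 5] / [4]
  Insert 7 (step 6): P = [2, 3, 7] / [6, 8] / [9];  Q = [1, 2, 6] / [3, 5] / [4]
  Insert 5 (step 7): P = [2, 3, 5] / [6, 7] / [8] / [9];  Q = [1, 2, 6] / [3, 5] / [4] / [7]
  Insert 4 (step 8): P = [2, 3, 4] / [5, 7] / [6] / [8] / [9];  Q = [1, 2, 6] / [3, 5] / [4] / [7] / [8]
  Insert 1 (step 9): P = [1, 3, 4] / [2, 7] / [5] / [6] / [8] / [9];  Q = [1, 2, 6] / [3, 5] / [4] / [7] / [8] / [9]
Final shape: (3, 2, 1, 1, 1, 1).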